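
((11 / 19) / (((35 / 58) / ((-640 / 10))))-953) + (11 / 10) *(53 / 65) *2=-43769966 / 43225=-1012.61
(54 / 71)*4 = 216 / 71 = 3.04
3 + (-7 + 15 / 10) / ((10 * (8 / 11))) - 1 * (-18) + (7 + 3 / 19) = 83301 / 3040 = 27.40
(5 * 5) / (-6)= -25 / 6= -4.17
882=882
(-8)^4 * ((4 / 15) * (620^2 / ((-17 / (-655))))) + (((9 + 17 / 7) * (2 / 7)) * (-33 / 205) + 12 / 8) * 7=473572534062065 / 29274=16177240351.92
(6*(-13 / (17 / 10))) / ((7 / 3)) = -2340 / 119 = -19.66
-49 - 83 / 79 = -3954 / 79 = -50.05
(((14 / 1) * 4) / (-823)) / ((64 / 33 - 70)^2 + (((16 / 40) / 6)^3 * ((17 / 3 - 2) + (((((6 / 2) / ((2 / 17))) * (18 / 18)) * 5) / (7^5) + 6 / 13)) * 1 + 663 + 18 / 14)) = -29980024074000 / 2333648655187070317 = -0.00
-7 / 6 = -1.17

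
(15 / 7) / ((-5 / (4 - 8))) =12 / 7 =1.71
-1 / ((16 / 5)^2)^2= -625 / 65536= -0.01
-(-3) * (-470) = -1410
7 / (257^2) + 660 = 43592347 / 66049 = 660.00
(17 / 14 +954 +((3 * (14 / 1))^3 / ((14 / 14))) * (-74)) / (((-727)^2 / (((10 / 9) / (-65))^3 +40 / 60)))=-3151531682405 / 455807109303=-6.91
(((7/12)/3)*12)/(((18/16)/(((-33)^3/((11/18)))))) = -121968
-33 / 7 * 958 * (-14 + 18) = -126456 / 7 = -18065.14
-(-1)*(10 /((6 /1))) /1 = 5 /3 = 1.67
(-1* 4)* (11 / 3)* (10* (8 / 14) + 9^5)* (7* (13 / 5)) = -236455076 / 15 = -15763671.73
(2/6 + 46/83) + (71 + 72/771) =4606276/63993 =71.98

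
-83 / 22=-3.77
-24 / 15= -8 / 5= -1.60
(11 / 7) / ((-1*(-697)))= 11 / 4879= 0.00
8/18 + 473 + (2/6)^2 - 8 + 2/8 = 16769/36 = 465.81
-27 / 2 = -13.50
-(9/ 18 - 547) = 1093/ 2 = 546.50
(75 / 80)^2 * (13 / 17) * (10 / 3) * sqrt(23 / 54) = 1625 * sqrt(138) / 13056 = 1.46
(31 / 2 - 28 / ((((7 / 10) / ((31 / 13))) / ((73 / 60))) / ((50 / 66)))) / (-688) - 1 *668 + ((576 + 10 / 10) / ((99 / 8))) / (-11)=-13093181951 / 19480032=-672.13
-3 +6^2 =33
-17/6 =-2.83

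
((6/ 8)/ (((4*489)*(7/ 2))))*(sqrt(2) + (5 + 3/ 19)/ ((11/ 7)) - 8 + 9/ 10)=-7979/ 19077520 + sqrt(2)/ 9128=-0.00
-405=-405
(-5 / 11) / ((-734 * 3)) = 5 / 24222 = 0.00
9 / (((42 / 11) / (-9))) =-297 / 14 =-21.21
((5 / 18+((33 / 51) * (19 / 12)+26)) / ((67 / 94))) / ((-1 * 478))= -785323 / 9799956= -0.08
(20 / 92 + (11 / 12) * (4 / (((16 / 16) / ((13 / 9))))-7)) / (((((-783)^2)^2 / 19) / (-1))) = 42617 / 933681254851764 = 0.00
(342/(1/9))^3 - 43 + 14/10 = 145806152552/5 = 29161230510.40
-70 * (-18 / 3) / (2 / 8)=1680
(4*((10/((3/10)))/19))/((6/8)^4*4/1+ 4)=25600/19209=1.33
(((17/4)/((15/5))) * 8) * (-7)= -238/3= -79.33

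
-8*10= -80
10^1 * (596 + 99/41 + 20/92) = 5645100/943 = 5986.32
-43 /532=-0.08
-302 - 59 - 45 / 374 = -135059 / 374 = -361.12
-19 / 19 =-1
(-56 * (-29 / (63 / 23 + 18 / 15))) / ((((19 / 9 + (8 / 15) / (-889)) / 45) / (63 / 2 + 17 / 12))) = 3688971063750 / 12749081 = 289351.92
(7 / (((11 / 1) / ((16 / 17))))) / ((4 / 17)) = 2.55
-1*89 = -89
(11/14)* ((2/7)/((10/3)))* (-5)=-0.34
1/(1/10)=10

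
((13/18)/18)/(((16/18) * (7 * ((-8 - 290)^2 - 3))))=13/179022816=0.00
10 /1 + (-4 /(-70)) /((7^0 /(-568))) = -22.46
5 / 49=0.10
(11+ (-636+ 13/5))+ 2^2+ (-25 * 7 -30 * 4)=-4567/5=-913.40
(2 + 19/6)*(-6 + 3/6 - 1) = -403/12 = -33.58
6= 6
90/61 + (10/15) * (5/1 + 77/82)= 40777/7503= 5.43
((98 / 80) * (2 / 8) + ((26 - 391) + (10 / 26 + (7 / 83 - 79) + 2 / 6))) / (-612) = 229382347 / 316967040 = 0.72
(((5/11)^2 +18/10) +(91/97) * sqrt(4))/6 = 37978/58685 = 0.65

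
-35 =-35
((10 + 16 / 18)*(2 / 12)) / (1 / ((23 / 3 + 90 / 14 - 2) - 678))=-97888 / 81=-1208.49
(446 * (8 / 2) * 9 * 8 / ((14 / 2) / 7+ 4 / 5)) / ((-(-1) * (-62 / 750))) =-26760000 / 31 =-863225.81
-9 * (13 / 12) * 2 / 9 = -13 / 6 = -2.17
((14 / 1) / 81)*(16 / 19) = 224 / 1539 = 0.15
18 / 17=1.06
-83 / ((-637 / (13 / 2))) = 83 / 98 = 0.85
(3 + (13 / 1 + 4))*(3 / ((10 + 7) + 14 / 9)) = 540 / 167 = 3.23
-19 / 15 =-1.27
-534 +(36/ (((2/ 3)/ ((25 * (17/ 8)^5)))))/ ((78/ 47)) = 14787512319/ 425984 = 34713.77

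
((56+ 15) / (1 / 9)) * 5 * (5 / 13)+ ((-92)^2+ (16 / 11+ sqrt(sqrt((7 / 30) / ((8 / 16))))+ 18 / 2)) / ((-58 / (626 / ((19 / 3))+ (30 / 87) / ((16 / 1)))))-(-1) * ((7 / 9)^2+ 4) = -13213.05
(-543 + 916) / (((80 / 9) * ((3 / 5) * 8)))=1119 / 128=8.74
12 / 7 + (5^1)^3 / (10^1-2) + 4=1195 / 56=21.34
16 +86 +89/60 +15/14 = 43913/420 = 104.55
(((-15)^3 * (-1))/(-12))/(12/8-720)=375/958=0.39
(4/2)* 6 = 12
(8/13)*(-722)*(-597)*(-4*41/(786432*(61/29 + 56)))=-85416571/89722880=-0.95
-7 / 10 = -0.70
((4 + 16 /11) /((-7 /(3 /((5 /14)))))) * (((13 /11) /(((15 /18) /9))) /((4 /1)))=-12636 /605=-20.89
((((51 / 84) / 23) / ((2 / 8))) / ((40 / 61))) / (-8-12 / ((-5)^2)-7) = -5185 / 498456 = -0.01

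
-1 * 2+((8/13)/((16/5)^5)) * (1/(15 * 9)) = -92011919/46006272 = -2.00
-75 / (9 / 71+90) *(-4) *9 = 7100 / 237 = 29.96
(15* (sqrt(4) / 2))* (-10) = -150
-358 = -358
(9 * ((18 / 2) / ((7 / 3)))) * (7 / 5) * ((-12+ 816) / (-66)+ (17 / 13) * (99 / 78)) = -9506403 / 18590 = -511.37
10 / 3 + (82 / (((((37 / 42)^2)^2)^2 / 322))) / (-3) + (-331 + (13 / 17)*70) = -4395340611572526589 / 179136452149971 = -24536.27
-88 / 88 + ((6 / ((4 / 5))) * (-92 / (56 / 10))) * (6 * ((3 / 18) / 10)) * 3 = -1063 / 28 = -37.96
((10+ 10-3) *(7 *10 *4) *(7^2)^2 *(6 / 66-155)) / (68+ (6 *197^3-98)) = -405720980 / 10512381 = -38.59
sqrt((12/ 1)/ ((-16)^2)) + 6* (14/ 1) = sqrt(3)/ 8 + 84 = 84.22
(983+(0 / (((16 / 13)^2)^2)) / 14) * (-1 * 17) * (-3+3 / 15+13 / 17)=170059 / 5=34011.80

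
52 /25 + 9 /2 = 329 /50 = 6.58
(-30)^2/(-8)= -225/2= -112.50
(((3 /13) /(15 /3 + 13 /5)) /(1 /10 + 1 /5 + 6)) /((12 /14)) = 0.01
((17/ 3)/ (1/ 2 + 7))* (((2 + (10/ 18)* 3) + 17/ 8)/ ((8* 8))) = 2363/ 34560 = 0.07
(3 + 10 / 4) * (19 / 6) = 17.42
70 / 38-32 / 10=-129 / 95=-1.36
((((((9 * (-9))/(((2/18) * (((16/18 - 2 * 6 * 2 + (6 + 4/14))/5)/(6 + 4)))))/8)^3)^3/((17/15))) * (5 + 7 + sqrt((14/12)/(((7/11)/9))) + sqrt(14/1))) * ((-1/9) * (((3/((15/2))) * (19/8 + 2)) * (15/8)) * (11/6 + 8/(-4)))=103576094906057616891910389308646200925498193359375 * sqrt(14)/246712733790687369161441542144 + 103576094906057616891910389308646200925498193359375 * sqrt(66)/493425467581374738322883084288 + 310728284718172850675731167925938602776494580078125/61678183447671842290360385536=8314072218181071219944.97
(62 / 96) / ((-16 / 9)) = -0.36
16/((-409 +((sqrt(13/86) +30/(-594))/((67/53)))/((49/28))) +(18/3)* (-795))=-7681611490982352/2486452577119511347 - 7795950624* sqrt(1118)/2486452577119511347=-0.00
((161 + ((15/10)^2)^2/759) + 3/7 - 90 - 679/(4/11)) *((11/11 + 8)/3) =-152658621/28336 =-5387.44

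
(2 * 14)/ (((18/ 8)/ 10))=1120/ 9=124.44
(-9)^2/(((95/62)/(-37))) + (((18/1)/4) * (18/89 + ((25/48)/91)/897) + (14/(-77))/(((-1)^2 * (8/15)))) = -158342418151843/80978337440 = -1955.37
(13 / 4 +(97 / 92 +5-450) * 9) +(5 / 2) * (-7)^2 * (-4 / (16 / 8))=-97457 / 23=-4237.26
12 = 12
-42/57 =-0.74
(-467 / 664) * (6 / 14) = -1401 / 4648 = -0.30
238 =238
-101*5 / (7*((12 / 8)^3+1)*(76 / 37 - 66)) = 14948 / 57967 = 0.26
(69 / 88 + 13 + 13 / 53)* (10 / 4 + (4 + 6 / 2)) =1243227 / 9328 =133.28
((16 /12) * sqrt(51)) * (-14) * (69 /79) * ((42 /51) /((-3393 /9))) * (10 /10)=18032 * sqrt(51) /506311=0.25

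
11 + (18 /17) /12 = 377 /34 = 11.09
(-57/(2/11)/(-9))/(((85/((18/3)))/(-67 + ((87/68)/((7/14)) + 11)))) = -379753/2890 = -131.40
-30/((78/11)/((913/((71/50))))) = -2510750/923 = -2720.21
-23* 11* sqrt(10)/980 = -253* sqrt(10)/980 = -0.82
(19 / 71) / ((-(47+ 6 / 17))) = -323 / 57155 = -0.01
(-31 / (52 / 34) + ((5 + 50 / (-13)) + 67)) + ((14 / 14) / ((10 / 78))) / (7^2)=306039 / 6370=48.04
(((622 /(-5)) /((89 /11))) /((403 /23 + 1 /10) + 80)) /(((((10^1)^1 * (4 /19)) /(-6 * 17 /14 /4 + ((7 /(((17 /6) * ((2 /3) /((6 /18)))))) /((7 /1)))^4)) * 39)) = 2121523355677 /607521220331480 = 0.00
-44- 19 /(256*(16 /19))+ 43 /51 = -9033707 /208896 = -43.24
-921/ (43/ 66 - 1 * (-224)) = -60786/ 14827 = -4.10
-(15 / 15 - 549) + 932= 1480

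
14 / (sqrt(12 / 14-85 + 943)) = 7 * sqrt(1169) / 501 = 0.48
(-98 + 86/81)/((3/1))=-7852/243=-32.31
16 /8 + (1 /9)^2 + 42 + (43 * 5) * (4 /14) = 59785 /567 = 105.44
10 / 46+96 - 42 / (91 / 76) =18281 / 299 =61.14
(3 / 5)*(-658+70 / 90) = -1183 / 3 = -394.33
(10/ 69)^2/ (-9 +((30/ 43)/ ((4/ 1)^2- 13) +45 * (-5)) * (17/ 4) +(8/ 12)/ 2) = -17200/ 789353169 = -0.00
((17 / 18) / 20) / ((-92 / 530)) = -901 / 3312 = -0.27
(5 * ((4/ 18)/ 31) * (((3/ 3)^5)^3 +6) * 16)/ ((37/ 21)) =2.28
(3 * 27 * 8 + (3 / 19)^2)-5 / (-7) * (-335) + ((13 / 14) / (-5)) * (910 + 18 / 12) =12102341 / 50540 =239.46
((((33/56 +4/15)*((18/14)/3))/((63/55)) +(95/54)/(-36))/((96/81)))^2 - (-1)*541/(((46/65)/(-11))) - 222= -30994212511308553/3591046545408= -8630.97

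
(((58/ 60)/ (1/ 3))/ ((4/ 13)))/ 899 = 13/ 1240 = 0.01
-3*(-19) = 57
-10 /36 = -5 /18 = -0.28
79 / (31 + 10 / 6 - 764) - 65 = -142847 / 2194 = -65.11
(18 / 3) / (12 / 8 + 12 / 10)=20 / 9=2.22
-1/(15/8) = -8/15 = -0.53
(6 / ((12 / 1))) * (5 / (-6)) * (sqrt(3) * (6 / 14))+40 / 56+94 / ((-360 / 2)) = 121 / 630 - 5 * sqrt(3) / 28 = -0.12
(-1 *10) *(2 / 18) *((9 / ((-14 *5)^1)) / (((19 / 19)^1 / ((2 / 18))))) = 1 / 63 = 0.02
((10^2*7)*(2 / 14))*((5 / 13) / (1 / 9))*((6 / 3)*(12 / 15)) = 7200 / 13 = 553.85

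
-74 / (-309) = 74 / 309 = 0.24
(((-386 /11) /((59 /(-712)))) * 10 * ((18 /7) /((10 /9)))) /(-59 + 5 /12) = -534273408 /3193729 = -167.29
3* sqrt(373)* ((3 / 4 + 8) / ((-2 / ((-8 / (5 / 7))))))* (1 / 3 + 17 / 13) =3136* sqrt(373) / 13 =4658.94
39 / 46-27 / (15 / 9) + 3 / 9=-10363 / 690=-15.02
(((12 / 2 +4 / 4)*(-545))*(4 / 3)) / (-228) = 3815 / 171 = 22.31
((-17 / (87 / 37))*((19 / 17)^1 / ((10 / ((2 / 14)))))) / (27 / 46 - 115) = 851 / 843465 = 0.00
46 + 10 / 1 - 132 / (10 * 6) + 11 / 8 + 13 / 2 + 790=34067 / 40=851.68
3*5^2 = 75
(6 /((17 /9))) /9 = 6 /17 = 0.35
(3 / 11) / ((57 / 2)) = 2 / 209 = 0.01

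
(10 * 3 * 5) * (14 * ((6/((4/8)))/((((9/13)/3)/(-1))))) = -109200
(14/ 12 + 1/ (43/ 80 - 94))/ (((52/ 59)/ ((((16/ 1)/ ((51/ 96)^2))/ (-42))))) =-3133113344/ 1769738607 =-1.77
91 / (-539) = -13 / 77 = -0.17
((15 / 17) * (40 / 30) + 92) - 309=-215.82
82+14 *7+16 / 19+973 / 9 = 49411 / 171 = 288.95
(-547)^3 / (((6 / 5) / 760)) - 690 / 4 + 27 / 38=-5908390370092 / 57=-103655971405.12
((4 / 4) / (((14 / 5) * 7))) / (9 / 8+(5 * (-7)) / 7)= -20 / 1519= -0.01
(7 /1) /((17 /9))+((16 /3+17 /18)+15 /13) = 44305 /3978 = 11.14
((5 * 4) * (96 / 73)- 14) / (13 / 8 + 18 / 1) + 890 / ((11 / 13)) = 132682794 / 126071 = 1052.45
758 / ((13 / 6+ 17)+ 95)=4548 / 685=6.64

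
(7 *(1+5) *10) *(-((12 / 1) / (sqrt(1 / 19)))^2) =-1149120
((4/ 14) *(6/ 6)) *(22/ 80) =11/ 140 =0.08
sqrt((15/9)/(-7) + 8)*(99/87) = 11*sqrt(3423)/203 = 3.17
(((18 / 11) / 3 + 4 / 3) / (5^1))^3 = 238328 / 4492125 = 0.05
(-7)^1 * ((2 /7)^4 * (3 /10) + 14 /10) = -16831 /1715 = -9.81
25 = 25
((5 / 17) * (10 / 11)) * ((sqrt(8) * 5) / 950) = 10 * sqrt(2) / 3553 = 0.00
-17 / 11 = -1.55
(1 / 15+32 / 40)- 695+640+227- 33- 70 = 1048 / 15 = 69.87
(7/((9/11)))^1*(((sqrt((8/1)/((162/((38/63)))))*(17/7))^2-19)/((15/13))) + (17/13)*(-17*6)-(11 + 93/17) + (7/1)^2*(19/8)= -295096438963/1705177656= -173.06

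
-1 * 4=-4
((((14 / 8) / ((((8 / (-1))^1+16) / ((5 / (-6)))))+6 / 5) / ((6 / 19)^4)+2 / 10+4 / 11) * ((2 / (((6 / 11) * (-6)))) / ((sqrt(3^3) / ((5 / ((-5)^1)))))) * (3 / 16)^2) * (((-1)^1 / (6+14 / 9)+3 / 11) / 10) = 9857915053 * sqrt(3) / 2858900520960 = 0.01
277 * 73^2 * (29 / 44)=42807857 / 44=972905.84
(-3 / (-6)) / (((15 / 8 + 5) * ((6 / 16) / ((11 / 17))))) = 32 / 255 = 0.13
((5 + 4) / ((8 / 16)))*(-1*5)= -90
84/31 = 2.71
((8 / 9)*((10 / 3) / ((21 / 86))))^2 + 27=56014603 / 321489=174.23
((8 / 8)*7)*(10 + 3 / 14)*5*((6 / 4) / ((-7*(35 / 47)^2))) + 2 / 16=-1893607 / 13720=-138.02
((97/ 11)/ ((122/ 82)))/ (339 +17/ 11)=3977/ 228506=0.02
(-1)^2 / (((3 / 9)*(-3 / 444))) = -444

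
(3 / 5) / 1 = 3 / 5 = 0.60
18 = 18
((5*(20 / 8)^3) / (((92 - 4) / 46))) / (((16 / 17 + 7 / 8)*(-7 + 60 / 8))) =244375 / 5434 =44.97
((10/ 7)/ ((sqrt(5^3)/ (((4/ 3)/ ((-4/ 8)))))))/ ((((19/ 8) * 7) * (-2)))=64 * sqrt(5)/ 13965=0.01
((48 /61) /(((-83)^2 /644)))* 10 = 309120 /420229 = 0.74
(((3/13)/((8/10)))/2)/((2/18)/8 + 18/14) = 189/1703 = 0.11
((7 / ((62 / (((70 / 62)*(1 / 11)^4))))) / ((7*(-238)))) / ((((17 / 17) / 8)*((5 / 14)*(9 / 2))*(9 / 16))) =-896 / 19374391377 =-0.00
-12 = -12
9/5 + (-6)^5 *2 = -77751/5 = -15550.20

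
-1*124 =-124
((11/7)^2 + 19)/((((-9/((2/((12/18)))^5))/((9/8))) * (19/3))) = -191727/1862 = -102.97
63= 63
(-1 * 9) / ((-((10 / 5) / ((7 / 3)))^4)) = 2401 / 144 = 16.67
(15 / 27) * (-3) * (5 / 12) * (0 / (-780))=0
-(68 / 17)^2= -16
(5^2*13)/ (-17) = -325/ 17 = -19.12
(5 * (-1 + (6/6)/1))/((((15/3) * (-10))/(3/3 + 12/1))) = 0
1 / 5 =0.20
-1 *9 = -9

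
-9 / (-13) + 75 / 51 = 478 / 221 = 2.16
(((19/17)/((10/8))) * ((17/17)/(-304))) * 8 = -2/85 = -0.02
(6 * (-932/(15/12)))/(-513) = 7456/855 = 8.72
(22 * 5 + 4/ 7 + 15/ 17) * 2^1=26526/ 119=222.91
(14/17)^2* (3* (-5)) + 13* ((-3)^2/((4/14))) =230811/578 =399.33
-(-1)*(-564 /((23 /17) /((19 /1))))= -182172 /23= -7920.52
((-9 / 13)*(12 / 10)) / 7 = -54 / 455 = -0.12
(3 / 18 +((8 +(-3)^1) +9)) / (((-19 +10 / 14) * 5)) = -119 / 768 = -0.15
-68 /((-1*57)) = 68 /57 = 1.19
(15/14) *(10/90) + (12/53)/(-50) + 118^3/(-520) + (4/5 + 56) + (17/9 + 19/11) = -73988552513/23873850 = -3099.15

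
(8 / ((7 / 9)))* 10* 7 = 720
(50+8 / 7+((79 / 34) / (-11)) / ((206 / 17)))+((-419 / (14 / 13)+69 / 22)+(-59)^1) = -1135747 / 2884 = -393.81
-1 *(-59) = 59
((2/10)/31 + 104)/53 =16121/8215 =1.96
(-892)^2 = 795664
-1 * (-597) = 597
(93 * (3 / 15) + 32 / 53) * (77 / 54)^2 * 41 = 1237079921 / 772740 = 1600.90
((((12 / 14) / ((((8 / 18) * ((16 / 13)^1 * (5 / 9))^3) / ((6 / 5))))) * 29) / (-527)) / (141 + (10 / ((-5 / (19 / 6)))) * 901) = 11286566811 / 157674352640000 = 0.00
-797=-797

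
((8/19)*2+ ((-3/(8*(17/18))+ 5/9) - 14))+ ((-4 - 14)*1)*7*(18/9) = -3081413/11628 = -265.00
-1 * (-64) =64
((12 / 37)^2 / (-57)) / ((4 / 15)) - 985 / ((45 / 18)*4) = -5124527 / 52022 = -98.51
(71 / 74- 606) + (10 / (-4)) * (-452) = 38847 / 74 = 524.96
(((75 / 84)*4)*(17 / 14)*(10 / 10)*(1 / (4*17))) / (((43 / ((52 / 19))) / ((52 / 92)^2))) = 54925 / 42354914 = 0.00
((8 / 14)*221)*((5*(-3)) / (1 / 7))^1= -13260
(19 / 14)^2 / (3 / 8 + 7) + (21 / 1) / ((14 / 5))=44809 / 5782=7.75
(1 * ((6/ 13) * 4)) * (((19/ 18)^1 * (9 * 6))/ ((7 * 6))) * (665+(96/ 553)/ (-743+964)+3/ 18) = 1666.57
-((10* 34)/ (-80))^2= -289/ 16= -18.06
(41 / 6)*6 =41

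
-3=-3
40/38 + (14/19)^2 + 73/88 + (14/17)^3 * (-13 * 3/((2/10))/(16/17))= -1040136491/9180952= -113.29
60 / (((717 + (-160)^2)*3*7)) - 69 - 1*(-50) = -3500141 / 184219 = -19.00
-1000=-1000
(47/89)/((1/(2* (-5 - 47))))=-4888/89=-54.92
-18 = -18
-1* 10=-10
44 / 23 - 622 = -14262 / 23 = -620.09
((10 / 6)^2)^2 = 7.72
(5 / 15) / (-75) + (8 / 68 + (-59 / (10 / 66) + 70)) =-1221272 / 3825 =-319.29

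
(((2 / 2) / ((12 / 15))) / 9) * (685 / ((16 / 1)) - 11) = 2545 / 576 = 4.42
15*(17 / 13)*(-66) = -16830 / 13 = -1294.62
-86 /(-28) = 43 /14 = 3.07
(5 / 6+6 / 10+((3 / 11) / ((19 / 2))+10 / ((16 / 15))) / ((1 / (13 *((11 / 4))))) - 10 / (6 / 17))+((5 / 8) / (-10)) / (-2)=470157 / 1520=309.31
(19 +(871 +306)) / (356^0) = 1196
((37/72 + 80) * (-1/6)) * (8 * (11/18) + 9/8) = -2510101/31104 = -80.70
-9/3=-3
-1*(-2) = 2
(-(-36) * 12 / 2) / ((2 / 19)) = 2052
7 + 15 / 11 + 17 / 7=10.79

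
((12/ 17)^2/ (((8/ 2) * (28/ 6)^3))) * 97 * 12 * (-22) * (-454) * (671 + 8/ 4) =950654823624/ 99127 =9590271.30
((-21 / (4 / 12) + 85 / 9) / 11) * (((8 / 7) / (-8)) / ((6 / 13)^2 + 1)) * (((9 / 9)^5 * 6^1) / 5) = 162916 / 236775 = 0.69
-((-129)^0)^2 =-1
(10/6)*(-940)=-4700/3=-1566.67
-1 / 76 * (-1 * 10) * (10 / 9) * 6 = 50 / 57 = 0.88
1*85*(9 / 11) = 765 / 11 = 69.55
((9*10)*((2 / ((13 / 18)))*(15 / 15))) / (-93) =-1080 / 403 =-2.68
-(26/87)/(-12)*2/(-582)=-13/151902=-0.00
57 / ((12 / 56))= 266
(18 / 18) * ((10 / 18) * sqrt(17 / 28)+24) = 24.43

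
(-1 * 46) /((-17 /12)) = 32.47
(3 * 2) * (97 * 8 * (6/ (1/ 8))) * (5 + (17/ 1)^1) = 4916736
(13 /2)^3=2197 /8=274.62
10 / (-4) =-5 / 2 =-2.50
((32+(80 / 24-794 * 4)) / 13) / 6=-4711 / 117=-40.26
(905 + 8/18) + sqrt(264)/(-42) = 8149/9 - sqrt(66)/21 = 905.06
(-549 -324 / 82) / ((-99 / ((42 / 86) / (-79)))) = -4809 / 139277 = -0.03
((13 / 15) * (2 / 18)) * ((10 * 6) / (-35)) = -52 / 315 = -0.17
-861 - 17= -878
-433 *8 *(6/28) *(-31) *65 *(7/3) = 3489980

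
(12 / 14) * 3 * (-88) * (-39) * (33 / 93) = 679536 / 217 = 3131.50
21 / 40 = 0.52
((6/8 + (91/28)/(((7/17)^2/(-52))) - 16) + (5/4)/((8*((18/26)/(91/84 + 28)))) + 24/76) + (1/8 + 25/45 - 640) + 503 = -3672639769/3217536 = -1141.44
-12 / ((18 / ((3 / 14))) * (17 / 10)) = -10 / 119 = -0.08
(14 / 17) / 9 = 14 / 153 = 0.09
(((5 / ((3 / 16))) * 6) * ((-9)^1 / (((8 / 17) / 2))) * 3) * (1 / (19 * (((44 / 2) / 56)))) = -2459.71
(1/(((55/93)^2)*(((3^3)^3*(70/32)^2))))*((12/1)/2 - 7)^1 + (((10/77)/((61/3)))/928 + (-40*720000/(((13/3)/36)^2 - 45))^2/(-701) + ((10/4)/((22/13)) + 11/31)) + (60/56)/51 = -112736178017058353460647272750440458753/192815377399361196782330490000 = -584684580.34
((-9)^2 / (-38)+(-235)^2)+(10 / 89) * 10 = 186767541 / 3382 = 55223.99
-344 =-344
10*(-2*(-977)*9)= 175860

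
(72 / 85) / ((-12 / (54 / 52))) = -81 / 1105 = -0.07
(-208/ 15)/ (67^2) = -208/ 67335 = -0.00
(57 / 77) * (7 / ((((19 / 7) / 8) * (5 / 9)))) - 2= 25.49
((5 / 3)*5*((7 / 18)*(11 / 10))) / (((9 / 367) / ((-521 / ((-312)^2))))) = -73614695 / 94618368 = -0.78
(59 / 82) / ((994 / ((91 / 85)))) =0.00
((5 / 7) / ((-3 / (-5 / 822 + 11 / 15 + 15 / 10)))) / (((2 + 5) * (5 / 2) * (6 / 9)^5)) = -123579 / 537040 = -0.23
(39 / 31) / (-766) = -39 / 23746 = -0.00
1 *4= 4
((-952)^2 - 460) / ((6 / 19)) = 2868506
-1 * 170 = -170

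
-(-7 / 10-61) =617 / 10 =61.70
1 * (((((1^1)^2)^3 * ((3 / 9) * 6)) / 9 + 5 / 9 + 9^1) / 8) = 11 / 9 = 1.22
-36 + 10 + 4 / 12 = -77 / 3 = -25.67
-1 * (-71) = 71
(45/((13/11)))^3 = 121287375/2197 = 55205.91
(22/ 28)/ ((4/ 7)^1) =11/ 8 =1.38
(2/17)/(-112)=-1/952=-0.00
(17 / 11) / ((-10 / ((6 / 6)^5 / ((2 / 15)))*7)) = -51 / 308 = -0.17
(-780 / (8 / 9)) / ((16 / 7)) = -12285 / 32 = -383.91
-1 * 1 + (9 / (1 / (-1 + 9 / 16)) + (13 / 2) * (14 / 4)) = 285 / 16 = 17.81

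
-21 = -21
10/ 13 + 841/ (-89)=-8.68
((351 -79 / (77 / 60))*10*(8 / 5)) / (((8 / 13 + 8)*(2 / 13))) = 3493.97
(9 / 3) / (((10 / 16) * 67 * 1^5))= 0.07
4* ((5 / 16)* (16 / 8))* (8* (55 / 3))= 1100 / 3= 366.67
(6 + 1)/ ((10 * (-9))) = -7/ 90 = -0.08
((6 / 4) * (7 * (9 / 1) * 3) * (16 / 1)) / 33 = 1512 / 11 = 137.45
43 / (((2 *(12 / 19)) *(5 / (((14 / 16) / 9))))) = 5719 / 8640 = 0.66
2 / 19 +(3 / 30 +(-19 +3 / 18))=-5309 / 285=-18.63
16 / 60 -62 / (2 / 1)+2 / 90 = -1382 / 45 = -30.71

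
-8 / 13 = -0.62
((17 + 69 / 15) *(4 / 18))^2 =576 / 25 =23.04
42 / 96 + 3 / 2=31 / 16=1.94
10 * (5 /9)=50 /9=5.56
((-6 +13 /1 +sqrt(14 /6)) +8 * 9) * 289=289 * sqrt(21) /3 +22831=23272.45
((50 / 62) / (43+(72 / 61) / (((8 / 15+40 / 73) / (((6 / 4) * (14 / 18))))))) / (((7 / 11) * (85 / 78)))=7041840 / 268090697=0.03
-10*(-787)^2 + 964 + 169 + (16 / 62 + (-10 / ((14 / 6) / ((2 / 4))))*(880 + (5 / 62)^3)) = -10334163573819 / 1668296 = -6194442.46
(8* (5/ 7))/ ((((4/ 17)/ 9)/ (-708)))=-154748.57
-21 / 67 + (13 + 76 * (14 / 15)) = 84038 / 1005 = 83.62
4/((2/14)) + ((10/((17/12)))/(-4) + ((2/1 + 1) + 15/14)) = 7213/238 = 30.31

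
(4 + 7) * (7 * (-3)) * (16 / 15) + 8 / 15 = -3688 / 15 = -245.87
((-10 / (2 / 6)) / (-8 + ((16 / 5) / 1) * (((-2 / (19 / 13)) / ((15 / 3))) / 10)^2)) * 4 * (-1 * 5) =-28203125 / 375929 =-75.02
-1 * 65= -65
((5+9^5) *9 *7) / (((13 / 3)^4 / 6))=1808115372 / 28561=63307.15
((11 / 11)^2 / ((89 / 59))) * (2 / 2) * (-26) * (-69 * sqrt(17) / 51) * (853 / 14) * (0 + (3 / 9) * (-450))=-2257165950 * sqrt(17) / 10591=-878720.95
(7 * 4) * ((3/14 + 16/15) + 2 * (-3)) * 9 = -5946/5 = -1189.20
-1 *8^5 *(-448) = 14680064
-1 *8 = -8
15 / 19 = 0.79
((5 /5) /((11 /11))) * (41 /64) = 41 /64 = 0.64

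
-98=-98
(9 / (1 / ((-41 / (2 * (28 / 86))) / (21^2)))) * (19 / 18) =-33497 / 24696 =-1.36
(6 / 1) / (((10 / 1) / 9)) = 27 / 5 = 5.40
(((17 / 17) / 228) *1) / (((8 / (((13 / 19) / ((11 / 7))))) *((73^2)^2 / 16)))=91 / 676616490066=0.00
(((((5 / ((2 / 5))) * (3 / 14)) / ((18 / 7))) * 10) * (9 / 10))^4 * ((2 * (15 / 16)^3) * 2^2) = 106787109375 / 2097152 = 50920.06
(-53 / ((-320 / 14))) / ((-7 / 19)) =-1007 / 160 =-6.29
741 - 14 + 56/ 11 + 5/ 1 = 8108/ 11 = 737.09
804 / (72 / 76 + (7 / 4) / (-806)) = 49249824 / 57899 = 850.62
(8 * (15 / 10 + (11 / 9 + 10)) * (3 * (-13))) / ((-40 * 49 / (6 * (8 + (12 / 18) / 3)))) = 220298 / 2205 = 99.91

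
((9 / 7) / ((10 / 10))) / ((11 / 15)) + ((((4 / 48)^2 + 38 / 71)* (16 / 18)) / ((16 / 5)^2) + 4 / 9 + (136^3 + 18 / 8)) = 570323878149187 / 226727424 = 2515460.49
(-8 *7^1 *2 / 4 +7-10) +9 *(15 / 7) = -82 / 7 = -11.71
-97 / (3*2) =-16.17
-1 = -1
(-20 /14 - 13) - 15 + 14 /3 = -520 /21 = -24.76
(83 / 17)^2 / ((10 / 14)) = 48223 / 1445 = 33.37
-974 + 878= -96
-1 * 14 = -14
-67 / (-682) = 67 / 682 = 0.10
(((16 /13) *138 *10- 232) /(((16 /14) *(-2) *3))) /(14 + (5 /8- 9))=-66724 /1755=-38.02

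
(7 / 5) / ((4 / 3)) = 1.05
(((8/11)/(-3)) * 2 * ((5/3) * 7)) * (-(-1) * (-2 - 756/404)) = 218960/9999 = 21.90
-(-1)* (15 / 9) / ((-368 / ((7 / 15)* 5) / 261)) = -1015 / 368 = -2.76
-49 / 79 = -0.62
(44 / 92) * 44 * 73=35332 / 23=1536.17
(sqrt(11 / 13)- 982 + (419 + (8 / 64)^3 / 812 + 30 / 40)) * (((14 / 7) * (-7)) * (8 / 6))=233752063 / 22272- 56 * sqrt(143) / 39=10478.16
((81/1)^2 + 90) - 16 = 6635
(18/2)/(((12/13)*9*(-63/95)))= -1235/756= -1.63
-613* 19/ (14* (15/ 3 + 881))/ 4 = -11647/ 49616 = -0.23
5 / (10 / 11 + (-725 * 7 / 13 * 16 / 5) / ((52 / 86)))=-1859 / 767814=-0.00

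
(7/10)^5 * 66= 554631/50000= 11.09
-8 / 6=-4 / 3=-1.33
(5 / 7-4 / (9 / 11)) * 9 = -263 / 7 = -37.57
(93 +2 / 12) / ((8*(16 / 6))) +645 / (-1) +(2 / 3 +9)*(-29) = -353651 / 384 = -920.97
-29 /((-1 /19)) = 551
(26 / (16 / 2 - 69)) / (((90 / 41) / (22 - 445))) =25051 / 305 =82.13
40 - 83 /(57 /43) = -22.61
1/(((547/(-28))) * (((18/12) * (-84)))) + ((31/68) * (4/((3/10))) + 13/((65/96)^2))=936638056/27199575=34.44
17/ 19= 0.89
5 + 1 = 6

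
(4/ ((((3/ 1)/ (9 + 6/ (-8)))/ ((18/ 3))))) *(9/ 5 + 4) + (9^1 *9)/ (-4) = 7251/ 20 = 362.55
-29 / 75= -0.39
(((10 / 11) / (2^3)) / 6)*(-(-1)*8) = 5 / 33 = 0.15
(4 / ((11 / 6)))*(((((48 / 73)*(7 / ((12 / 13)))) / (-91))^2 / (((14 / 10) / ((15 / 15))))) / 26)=960 / 5334329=0.00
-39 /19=-2.05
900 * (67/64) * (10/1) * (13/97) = 979875/776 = 1262.73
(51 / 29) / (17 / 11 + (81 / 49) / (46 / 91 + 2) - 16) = -99484 / 780361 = -0.13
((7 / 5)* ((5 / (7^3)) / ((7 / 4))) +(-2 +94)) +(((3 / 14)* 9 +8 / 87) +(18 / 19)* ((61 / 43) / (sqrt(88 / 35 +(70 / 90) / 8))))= 6588* sqrt(460670) / 5376677 +5612029 / 59682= 94.86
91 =91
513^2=263169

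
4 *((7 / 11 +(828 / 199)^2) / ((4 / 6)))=46911786 / 435611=107.69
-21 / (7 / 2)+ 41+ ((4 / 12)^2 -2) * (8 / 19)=5849 / 171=34.20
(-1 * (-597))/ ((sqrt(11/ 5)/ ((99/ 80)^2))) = 616.39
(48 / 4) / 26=6 / 13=0.46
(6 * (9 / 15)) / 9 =2 / 5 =0.40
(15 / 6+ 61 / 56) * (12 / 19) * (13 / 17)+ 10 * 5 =233939 / 4522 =51.73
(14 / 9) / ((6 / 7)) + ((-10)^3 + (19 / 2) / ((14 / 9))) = -750011 / 756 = -992.08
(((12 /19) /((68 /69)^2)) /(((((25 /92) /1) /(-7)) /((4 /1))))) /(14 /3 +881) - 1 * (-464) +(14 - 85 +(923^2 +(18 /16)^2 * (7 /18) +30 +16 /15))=852353.48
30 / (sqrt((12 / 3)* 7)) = 15* sqrt(7) / 7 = 5.67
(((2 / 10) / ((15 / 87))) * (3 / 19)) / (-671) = -87 / 318725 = -0.00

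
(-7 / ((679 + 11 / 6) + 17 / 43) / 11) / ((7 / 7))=-1806 / 1933327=-0.00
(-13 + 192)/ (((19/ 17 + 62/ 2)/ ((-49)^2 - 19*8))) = 12534.26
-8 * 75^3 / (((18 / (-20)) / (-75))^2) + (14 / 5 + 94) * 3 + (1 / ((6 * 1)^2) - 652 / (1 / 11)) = -4218751238683 / 180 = -23437506881.57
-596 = -596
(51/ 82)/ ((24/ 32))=34/ 41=0.83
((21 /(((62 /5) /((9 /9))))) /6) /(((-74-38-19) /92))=-805 /4061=-0.20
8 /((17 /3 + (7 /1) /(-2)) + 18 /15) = 2.38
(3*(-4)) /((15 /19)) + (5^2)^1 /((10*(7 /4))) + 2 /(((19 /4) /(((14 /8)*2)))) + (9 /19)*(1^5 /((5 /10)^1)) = -7548 /665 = -11.35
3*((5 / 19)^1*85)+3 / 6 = 2569 / 38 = 67.61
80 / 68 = 20 / 17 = 1.18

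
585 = 585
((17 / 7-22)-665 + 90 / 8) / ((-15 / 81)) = 509031 / 140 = 3635.94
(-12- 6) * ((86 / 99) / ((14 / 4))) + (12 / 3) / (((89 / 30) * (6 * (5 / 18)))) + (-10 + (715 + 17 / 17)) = 4813146 / 6853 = 702.34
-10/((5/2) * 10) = -2/5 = -0.40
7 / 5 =1.40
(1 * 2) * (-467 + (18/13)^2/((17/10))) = -2676902/2873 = -931.74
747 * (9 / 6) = 2241 / 2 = 1120.50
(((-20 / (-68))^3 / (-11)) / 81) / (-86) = 125 / 376463538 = 0.00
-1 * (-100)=100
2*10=20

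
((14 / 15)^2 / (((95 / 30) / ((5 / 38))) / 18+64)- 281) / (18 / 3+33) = -24784429 / 3439995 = -7.20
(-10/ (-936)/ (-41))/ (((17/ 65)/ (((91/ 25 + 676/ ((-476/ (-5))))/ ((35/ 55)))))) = -175747/ 10450818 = -0.02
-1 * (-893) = 893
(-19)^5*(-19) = 47045881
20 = 20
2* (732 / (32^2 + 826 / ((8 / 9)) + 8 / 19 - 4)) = 111264 / 148175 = 0.75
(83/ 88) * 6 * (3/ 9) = 83/ 44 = 1.89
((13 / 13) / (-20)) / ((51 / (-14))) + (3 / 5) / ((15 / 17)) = 1769 / 2550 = 0.69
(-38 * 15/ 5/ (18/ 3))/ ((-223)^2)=-19/ 49729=-0.00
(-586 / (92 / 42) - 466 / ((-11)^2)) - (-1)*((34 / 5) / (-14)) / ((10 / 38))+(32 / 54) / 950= -68261847494 / 249843825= -273.22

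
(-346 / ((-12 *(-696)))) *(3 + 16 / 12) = -2249 / 12528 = -0.18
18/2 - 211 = -202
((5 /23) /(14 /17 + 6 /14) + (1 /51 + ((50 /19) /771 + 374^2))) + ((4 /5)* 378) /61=12136928571234634 /86766002585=139881.15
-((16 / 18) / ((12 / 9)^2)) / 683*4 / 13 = -2 / 8879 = -0.00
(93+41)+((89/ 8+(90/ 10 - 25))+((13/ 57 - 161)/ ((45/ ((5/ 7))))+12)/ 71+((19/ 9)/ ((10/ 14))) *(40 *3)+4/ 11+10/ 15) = 10880726755/ 22436568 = 484.96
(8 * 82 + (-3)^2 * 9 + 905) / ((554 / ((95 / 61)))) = 77995 / 16897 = 4.62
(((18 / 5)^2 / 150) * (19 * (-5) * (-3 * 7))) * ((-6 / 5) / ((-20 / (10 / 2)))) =32319 / 625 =51.71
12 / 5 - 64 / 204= 532 / 255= 2.09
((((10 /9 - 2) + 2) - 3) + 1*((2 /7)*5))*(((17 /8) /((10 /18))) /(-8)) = 493 /2240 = 0.22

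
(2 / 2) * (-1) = -1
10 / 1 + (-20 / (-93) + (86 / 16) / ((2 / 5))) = 35195 / 1488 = 23.65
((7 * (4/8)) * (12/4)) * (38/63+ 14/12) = 223/12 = 18.58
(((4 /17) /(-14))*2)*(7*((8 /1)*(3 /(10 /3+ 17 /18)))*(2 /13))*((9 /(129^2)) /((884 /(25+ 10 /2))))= -25920 /6953639693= -0.00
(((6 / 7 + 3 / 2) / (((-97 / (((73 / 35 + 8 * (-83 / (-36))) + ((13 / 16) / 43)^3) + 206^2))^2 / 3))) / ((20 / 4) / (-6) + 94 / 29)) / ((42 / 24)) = 6051059392501681890948428702533039 / 18822684077143740785570611200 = 321476.97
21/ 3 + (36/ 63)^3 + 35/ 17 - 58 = -284288/ 5831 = -48.75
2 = 2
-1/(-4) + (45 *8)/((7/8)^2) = 470.45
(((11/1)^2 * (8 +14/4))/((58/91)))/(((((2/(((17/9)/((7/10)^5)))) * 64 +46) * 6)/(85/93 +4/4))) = 12.14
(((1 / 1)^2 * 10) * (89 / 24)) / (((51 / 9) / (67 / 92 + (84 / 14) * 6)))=1503655 / 6256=240.35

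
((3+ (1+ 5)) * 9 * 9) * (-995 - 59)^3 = -853590083256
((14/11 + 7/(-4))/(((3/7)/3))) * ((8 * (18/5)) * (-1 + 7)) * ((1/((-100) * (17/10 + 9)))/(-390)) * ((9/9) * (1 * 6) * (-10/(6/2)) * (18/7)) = 27216/382525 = 0.07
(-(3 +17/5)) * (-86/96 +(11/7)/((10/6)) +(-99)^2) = -32931518/525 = -62726.70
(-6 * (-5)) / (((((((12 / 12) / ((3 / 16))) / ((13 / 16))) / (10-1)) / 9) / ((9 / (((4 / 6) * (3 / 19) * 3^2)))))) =900315 / 256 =3516.86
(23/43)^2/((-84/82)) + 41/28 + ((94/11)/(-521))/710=374441310893/315991178580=1.18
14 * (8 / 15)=112 / 15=7.47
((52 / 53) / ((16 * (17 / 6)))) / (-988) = -3 / 136952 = -0.00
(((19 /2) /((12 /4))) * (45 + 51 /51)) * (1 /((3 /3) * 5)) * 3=437 /5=87.40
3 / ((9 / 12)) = 4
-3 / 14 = -0.21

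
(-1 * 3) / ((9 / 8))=-8 / 3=-2.67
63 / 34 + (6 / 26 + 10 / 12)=1934 / 663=2.92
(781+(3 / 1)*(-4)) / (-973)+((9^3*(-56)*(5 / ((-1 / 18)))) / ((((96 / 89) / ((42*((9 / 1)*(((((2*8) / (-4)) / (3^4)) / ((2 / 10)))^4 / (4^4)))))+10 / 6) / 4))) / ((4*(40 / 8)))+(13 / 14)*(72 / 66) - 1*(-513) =4220.64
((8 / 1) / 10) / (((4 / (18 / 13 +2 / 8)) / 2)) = 17 / 26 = 0.65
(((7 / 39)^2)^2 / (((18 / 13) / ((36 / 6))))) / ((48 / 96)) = 4802 / 533871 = 0.01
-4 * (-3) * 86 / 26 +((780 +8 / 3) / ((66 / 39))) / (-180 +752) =382247 / 9438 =40.50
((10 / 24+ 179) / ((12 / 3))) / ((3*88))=2153 / 12672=0.17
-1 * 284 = -284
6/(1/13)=78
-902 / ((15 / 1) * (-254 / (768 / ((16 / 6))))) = 43296 / 635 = 68.18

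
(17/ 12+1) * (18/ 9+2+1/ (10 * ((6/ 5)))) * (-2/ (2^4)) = -1421/ 1152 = -1.23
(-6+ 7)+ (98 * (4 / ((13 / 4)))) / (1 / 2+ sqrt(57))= -185 / 2951+ 6272 * sqrt(57) / 2951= 15.98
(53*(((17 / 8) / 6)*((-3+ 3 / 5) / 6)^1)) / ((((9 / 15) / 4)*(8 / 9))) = -901 / 16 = -56.31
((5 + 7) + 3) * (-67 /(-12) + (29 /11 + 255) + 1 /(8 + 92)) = 434329 /110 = 3948.45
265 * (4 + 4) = 2120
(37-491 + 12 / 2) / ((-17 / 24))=10752 / 17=632.47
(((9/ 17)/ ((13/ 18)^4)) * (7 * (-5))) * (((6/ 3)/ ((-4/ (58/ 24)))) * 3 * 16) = 1917911520/ 485537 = 3950.08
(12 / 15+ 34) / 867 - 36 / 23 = -50686 / 33235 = -1.53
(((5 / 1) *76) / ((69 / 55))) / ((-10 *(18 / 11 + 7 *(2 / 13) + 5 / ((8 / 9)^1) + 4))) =-478192 / 194787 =-2.45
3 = 3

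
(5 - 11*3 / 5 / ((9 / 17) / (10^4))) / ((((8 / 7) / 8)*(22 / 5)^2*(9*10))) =-13089475 / 26136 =-500.82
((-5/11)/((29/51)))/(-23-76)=0.01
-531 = -531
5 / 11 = 0.45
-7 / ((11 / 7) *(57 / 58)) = -2842 / 627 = -4.53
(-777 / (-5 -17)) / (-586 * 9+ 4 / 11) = -777 / 116020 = -0.01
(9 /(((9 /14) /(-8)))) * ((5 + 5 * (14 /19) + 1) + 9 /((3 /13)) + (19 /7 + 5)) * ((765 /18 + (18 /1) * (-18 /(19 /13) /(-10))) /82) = -4981.54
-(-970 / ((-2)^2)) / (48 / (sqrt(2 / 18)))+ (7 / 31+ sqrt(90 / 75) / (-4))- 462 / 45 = -373049 / 44640- sqrt(30) / 20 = -8.63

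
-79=-79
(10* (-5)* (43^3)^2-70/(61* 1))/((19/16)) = -308482516792320/1159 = -266162654695.70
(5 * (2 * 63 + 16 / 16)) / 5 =127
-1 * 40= -40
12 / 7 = 1.71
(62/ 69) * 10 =620/ 69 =8.99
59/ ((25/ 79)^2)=368219/ 625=589.15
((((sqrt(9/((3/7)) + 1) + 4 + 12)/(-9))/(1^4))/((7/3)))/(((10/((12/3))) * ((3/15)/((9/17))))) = -96/119 - 6 * sqrt(22)/119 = -1.04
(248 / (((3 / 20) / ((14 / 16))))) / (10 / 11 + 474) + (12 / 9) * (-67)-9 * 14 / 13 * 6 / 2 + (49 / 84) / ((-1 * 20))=-235097543 / 2037360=-115.39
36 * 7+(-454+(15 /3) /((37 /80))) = -191.19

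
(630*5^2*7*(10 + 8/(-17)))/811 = 17860500/13787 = 1295.46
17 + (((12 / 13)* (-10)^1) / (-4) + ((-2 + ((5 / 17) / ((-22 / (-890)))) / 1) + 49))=190119 / 2431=78.21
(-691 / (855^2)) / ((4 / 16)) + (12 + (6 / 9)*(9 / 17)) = 153468262 / 12427425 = 12.35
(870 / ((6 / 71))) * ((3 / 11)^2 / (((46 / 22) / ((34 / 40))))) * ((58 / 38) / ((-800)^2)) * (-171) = -82222047 / 647680000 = -0.13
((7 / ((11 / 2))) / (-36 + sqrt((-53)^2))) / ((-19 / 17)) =-14 / 209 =-0.07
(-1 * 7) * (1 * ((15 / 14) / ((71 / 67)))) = -1005 / 142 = -7.08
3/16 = 0.19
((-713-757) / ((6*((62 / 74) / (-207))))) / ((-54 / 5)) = -1042475 / 186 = -5604.70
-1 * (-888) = 888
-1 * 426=-426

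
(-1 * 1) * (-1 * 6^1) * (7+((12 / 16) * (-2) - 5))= 3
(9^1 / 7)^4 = 6561 / 2401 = 2.73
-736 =-736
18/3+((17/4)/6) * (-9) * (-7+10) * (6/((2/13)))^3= -9075759/8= -1134469.88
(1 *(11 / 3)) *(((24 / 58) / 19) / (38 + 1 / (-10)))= 0.00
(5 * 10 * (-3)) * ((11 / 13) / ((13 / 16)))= -26400 / 169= -156.21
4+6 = 10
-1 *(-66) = 66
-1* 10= -10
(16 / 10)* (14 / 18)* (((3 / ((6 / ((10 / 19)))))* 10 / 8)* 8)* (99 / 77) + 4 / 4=99 / 19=5.21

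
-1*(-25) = 25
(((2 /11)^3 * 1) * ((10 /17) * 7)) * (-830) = -464800 /22627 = -20.54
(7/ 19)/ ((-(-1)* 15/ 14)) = 98/ 285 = 0.34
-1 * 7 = -7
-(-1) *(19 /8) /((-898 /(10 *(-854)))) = 22.59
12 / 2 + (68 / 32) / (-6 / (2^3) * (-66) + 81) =6281 / 1044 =6.02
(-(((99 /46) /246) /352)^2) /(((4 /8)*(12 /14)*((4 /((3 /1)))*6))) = -21 /116555644928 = -0.00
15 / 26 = 0.58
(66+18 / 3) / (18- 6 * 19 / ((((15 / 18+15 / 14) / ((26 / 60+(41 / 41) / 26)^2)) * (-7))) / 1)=760500 / 210227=3.62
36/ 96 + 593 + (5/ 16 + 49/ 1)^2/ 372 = 19043603/ 31744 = 599.91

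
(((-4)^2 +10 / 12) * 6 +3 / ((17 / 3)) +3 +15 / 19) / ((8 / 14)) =184.31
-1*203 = -203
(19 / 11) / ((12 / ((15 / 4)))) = 95 / 176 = 0.54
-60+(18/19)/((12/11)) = -2247/38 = -59.13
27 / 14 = 1.93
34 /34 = 1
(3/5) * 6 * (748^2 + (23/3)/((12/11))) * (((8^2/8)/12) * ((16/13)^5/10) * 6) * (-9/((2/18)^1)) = -1710787560210432/9282325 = -184305932.00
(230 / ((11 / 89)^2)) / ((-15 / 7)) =-2550562 / 363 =-7026.34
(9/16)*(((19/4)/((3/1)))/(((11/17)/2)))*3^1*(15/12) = 14535/1408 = 10.32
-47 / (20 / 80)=-188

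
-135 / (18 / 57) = -427.50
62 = 62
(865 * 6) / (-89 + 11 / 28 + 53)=-145320 / 997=-145.76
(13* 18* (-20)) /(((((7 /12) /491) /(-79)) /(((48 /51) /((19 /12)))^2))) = 80304177807360 /730303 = 109960082.06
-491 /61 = -8.05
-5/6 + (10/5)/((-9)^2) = -131/162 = -0.81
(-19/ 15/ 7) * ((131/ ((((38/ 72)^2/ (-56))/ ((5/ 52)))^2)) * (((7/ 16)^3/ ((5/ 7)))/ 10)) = -4815155079/ 46366840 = -103.85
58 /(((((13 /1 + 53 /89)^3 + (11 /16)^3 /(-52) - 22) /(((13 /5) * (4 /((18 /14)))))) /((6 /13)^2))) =75030177775616 /1870120107694025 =0.04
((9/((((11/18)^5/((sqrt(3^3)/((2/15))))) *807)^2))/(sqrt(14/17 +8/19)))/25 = 36150980669568 *sqrt(129846)/125749484764048387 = 0.10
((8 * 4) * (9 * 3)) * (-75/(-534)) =10800/89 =121.35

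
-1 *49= -49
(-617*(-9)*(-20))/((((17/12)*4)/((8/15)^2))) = -473856/85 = -5574.78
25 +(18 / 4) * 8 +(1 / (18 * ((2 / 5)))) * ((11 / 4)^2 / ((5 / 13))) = 36709 / 576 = 63.73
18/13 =1.38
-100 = -100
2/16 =1/8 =0.12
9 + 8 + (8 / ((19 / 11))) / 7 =2349 / 133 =17.66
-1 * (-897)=897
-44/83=-0.53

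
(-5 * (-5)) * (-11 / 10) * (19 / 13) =-1045 / 26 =-40.19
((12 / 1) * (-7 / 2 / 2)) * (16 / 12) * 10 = -280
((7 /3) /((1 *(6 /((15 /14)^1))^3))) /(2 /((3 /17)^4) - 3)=3375 /523081664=0.00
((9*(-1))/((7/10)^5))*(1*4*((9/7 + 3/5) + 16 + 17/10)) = -493560000/117649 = -4195.19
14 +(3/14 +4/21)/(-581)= 14.00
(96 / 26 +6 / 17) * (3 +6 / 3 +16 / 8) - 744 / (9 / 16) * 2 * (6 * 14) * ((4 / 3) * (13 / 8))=-319183018 / 663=-481422.35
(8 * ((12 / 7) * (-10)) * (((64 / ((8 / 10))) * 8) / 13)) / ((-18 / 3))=102400 / 91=1125.27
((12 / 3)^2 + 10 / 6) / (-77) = -53 / 231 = -0.23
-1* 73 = -73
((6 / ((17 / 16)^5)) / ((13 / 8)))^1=50331648 / 18458141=2.73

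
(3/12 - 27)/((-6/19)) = 2033/24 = 84.71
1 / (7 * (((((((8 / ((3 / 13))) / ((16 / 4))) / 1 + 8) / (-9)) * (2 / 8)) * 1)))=-54 / 175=-0.31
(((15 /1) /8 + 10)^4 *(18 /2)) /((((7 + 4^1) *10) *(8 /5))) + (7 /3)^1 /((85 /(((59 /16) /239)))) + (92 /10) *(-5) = 970.87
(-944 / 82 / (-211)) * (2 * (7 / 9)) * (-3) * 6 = -13216 / 8651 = -1.53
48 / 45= 16 / 15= 1.07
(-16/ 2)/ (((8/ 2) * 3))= -0.67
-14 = -14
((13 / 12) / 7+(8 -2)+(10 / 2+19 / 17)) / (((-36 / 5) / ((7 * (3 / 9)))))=-87625 / 22032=-3.98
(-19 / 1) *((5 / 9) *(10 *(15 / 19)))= -83.33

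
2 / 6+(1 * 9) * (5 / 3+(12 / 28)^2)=2497 / 147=16.99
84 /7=12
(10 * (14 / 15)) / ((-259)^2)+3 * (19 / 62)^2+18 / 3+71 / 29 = 27978598967 / 3204823524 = 8.73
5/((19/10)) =50/19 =2.63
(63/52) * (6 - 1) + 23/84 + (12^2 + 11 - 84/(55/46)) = 2735041/30030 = 91.08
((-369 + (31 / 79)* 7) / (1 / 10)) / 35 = -104.64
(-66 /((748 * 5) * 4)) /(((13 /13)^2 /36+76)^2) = -486 /636749365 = -0.00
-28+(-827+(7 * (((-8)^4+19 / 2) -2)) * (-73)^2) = 306144011 / 2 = 153072005.50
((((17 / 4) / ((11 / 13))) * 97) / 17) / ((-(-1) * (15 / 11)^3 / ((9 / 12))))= 152581 / 18000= 8.48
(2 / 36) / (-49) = -1 / 882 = -0.00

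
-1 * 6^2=-36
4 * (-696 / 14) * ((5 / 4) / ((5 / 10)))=-3480 / 7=-497.14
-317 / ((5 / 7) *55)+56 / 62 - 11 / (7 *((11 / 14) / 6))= -163389 / 8525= -19.17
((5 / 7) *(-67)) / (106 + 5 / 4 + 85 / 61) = -81740 / 185563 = -0.44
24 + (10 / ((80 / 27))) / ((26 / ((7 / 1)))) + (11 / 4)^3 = 38027 / 832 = 45.71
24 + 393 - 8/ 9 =3745/ 9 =416.11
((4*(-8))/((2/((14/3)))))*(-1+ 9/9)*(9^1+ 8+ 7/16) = 0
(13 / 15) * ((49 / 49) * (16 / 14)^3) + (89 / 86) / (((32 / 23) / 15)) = 176294537 / 14159040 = 12.45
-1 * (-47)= 47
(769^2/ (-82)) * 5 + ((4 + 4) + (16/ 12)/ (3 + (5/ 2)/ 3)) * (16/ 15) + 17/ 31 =-10538246507/ 292330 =-36049.14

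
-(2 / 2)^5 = -1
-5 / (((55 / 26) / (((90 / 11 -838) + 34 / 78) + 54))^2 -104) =2212974086420 / 46029857703311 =0.05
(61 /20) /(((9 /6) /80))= 488 /3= 162.67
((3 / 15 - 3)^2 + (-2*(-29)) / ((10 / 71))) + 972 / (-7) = 49137 / 175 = 280.78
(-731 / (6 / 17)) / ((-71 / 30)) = 62135 / 71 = 875.14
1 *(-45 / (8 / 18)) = -405 / 4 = -101.25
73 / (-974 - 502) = -73 / 1476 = -0.05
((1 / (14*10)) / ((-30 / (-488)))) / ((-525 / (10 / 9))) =-122 / 496125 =-0.00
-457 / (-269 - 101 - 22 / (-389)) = 177773 / 143908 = 1.24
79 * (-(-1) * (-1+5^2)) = 1896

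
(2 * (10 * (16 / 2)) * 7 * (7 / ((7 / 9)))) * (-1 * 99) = -997920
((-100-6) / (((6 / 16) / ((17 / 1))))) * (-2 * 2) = 57664 / 3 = 19221.33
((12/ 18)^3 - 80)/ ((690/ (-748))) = 804848/ 9315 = 86.40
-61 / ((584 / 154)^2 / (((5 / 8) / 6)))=-0.44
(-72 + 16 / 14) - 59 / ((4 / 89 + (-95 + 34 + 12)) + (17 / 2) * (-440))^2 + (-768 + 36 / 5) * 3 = -9366047404707261 / 3980035678115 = -2353.26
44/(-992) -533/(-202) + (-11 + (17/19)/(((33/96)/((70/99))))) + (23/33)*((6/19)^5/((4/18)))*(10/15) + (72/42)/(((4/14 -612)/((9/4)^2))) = -118810775569408523/18075720587355981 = -6.57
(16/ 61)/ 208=0.00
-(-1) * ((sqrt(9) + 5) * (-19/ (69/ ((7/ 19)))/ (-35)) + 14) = 4838/ 345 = 14.02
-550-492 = -1042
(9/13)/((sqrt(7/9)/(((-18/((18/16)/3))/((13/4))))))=-5184 * sqrt(7)/1183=-11.59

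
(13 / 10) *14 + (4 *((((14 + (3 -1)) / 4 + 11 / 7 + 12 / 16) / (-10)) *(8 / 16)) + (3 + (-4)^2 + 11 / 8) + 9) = 12967 / 280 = 46.31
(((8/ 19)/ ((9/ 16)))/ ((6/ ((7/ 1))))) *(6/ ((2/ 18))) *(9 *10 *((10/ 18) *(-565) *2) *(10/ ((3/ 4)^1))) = -35525614.04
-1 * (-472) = 472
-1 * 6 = -6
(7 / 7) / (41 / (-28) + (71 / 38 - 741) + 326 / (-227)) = -120764 / 89610751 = -0.00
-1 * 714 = -714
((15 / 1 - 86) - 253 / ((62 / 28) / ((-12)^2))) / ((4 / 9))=-4610241 / 124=-37179.36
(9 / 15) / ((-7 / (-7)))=0.60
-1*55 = -55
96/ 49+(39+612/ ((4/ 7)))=1111.96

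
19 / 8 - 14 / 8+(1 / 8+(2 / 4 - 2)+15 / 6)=7 / 4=1.75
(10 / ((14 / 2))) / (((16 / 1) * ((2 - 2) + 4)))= 5 / 224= 0.02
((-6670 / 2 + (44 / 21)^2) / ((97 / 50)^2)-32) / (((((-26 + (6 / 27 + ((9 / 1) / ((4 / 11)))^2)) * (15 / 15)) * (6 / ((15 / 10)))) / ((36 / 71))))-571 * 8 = -12635258012772008 / 2765917277767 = -4568.20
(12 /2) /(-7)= -6 /7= -0.86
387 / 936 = 0.41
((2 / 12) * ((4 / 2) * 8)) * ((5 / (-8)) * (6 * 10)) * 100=-10000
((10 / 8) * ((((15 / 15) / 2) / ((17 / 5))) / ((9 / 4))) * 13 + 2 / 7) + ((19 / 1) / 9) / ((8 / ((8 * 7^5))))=35482.79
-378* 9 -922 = -4324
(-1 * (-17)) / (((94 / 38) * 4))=323 / 188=1.72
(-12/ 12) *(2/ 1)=-2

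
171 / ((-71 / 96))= -16416 / 71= -231.21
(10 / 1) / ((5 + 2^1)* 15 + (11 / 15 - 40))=75 / 493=0.15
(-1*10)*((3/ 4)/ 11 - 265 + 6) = 56965/ 22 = 2589.32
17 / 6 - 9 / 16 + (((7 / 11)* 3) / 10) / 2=6247 / 2640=2.37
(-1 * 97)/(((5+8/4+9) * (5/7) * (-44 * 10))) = 679/35200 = 0.02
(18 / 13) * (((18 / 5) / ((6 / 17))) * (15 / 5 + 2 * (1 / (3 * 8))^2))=8823 / 208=42.42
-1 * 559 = -559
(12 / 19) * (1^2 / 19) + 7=2539 / 361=7.03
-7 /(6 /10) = -35 /3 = -11.67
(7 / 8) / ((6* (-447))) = -7 / 21456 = -0.00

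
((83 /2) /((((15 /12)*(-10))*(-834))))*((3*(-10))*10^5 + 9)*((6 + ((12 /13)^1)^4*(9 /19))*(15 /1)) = -428599675197117 /377148005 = -1136423.02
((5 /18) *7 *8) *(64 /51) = 8960 /459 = 19.52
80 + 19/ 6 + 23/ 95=47543/ 570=83.41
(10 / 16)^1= 5 / 8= 0.62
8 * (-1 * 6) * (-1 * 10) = 480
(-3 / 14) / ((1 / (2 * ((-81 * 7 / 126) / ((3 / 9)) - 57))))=423 / 14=30.21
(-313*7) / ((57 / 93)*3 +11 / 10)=-679210 / 911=-745.57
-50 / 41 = -1.22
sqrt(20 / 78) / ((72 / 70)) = 35 * sqrt(390) / 1404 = 0.49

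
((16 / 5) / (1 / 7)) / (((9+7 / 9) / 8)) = 18.33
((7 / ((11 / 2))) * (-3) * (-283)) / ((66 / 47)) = 93107 / 121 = 769.48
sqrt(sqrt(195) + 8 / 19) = sqrt(152 + 361 * sqrt(195)) / 19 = 3.79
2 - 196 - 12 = -206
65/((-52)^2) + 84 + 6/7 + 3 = 87.88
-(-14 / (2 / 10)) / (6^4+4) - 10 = -1293 / 130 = -9.95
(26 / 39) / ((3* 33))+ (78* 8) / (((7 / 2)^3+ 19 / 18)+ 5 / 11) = 146850082 / 10440441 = 14.07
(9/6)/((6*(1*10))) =1/40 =0.02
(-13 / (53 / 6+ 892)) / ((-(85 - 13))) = 13 / 64860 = 0.00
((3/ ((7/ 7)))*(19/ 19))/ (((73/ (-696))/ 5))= -10440/ 73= -143.01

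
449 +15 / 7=3158 / 7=451.14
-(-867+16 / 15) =12989 / 15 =865.93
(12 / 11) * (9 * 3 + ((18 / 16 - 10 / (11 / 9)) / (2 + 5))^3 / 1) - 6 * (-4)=33642050529 / 642798464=52.34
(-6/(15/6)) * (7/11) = -84/55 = -1.53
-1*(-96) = 96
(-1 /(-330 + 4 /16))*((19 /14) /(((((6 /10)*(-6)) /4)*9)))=-380 /747873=-0.00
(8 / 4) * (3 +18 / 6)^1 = 12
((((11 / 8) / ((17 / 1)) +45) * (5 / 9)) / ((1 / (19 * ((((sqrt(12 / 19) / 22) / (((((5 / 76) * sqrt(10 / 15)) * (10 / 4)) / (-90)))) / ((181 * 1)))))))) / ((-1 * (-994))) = -349467 * sqrt(38) / 33643918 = -0.06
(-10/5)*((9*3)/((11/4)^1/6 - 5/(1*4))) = 1296/19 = 68.21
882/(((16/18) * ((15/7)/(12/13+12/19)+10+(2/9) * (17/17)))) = 8001504/93547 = 85.53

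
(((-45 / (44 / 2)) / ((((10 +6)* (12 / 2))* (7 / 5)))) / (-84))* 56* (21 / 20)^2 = 0.01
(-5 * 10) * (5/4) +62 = -0.50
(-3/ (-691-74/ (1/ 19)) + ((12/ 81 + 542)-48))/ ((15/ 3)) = 98.83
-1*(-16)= 16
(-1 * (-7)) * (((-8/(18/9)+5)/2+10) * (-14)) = -1029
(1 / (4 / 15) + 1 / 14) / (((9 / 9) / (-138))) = -7383 / 14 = -527.36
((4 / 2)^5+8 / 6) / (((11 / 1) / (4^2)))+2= 1666 / 33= 50.48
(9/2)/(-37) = -9/74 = -0.12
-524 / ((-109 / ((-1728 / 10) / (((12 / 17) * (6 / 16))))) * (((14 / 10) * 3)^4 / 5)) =-356320000 / 7066143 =-50.43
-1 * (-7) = 7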